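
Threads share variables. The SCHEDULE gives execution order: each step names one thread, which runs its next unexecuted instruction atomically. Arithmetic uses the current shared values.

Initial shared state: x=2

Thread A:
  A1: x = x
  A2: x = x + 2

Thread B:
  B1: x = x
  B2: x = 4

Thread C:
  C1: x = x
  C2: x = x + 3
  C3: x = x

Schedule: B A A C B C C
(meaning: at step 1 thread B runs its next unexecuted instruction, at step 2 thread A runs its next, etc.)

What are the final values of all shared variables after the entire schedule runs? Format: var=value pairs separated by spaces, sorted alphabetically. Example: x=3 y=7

Step 1: thread B executes B1 (x = x). Shared: x=2. PCs: A@0 B@1 C@0
Step 2: thread A executes A1 (x = x). Shared: x=2. PCs: A@1 B@1 C@0
Step 3: thread A executes A2 (x = x + 2). Shared: x=4. PCs: A@2 B@1 C@0
Step 4: thread C executes C1 (x = x). Shared: x=4. PCs: A@2 B@1 C@1
Step 5: thread B executes B2 (x = 4). Shared: x=4. PCs: A@2 B@2 C@1
Step 6: thread C executes C2 (x = x + 3). Shared: x=7. PCs: A@2 B@2 C@2
Step 7: thread C executes C3 (x = x). Shared: x=7. PCs: A@2 B@2 C@3

Answer: x=7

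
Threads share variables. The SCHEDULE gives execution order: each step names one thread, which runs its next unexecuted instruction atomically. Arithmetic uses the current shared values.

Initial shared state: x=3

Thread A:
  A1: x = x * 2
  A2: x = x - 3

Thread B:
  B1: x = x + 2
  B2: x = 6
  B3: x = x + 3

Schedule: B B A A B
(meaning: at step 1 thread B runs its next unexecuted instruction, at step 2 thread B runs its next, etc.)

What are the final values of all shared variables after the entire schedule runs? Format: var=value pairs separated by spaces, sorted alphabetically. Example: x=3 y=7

Answer: x=12

Derivation:
Step 1: thread B executes B1 (x = x + 2). Shared: x=5. PCs: A@0 B@1
Step 2: thread B executes B2 (x = 6). Shared: x=6. PCs: A@0 B@2
Step 3: thread A executes A1 (x = x * 2). Shared: x=12. PCs: A@1 B@2
Step 4: thread A executes A2 (x = x - 3). Shared: x=9. PCs: A@2 B@2
Step 5: thread B executes B3 (x = x + 3). Shared: x=12. PCs: A@2 B@3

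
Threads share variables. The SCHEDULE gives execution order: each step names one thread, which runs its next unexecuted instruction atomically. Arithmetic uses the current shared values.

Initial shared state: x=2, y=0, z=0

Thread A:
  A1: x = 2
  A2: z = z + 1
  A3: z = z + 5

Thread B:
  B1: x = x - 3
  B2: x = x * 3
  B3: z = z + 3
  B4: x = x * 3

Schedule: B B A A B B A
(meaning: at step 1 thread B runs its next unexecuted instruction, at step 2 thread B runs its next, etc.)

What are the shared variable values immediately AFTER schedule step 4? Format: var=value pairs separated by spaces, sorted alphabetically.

Answer: x=2 y=0 z=1

Derivation:
Step 1: thread B executes B1 (x = x - 3). Shared: x=-1 y=0 z=0. PCs: A@0 B@1
Step 2: thread B executes B2 (x = x * 3). Shared: x=-3 y=0 z=0. PCs: A@0 B@2
Step 3: thread A executes A1 (x = 2). Shared: x=2 y=0 z=0. PCs: A@1 B@2
Step 4: thread A executes A2 (z = z + 1). Shared: x=2 y=0 z=1. PCs: A@2 B@2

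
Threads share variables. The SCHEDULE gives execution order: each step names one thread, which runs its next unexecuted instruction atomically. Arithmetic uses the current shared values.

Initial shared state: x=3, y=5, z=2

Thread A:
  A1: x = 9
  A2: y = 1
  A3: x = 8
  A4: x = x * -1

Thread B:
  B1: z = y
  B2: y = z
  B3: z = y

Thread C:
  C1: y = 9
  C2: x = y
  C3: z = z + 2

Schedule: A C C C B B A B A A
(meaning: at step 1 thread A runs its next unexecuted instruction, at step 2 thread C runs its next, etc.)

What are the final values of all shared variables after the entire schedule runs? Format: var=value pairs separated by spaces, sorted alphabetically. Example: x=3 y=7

Answer: x=-8 y=1 z=1

Derivation:
Step 1: thread A executes A1 (x = 9). Shared: x=9 y=5 z=2. PCs: A@1 B@0 C@0
Step 2: thread C executes C1 (y = 9). Shared: x=9 y=9 z=2. PCs: A@1 B@0 C@1
Step 3: thread C executes C2 (x = y). Shared: x=9 y=9 z=2. PCs: A@1 B@0 C@2
Step 4: thread C executes C3 (z = z + 2). Shared: x=9 y=9 z=4. PCs: A@1 B@0 C@3
Step 5: thread B executes B1 (z = y). Shared: x=9 y=9 z=9. PCs: A@1 B@1 C@3
Step 6: thread B executes B2 (y = z). Shared: x=9 y=9 z=9. PCs: A@1 B@2 C@3
Step 7: thread A executes A2 (y = 1). Shared: x=9 y=1 z=9. PCs: A@2 B@2 C@3
Step 8: thread B executes B3 (z = y). Shared: x=9 y=1 z=1. PCs: A@2 B@3 C@3
Step 9: thread A executes A3 (x = 8). Shared: x=8 y=1 z=1. PCs: A@3 B@3 C@3
Step 10: thread A executes A4 (x = x * -1). Shared: x=-8 y=1 z=1. PCs: A@4 B@3 C@3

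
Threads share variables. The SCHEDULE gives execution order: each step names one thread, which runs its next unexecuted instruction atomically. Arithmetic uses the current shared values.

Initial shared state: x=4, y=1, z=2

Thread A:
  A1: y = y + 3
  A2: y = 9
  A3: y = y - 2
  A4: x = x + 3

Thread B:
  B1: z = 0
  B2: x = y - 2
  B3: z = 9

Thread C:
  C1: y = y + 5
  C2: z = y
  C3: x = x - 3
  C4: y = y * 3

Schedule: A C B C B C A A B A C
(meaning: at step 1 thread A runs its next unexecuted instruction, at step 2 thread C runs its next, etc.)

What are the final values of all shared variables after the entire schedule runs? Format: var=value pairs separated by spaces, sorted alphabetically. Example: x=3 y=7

Answer: x=7 y=21 z=9

Derivation:
Step 1: thread A executes A1 (y = y + 3). Shared: x=4 y=4 z=2. PCs: A@1 B@0 C@0
Step 2: thread C executes C1 (y = y + 5). Shared: x=4 y=9 z=2. PCs: A@1 B@0 C@1
Step 3: thread B executes B1 (z = 0). Shared: x=4 y=9 z=0. PCs: A@1 B@1 C@1
Step 4: thread C executes C2 (z = y). Shared: x=4 y=9 z=9. PCs: A@1 B@1 C@2
Step 5: thread B executes B2 (x = y - 2). Shared: x=7 y=9 z=9. PCs: A@1 B@2 C@2
Step 6: thread C executes C3 (x = x - 3). Shared: x=4 y=9 z=9. PCs: A@1 B@2 C@3
Step 7: thread A executes A2 (y = 9). Shared: x=4 y=9 z=9. PCs: A@2 B@2 C@3
Step 8: thread A executes A3 (y = y - 2). Shared: x=4 y=7 z=9. PCs: A@3 B@2 C@3
Step 9: thread B executes B3 (z = 9). Shared: x=4 y=7 z=9. PCs: A@3 B@3 C@3
Step 10: thread A executes A4 (x = x + 3). Shared: x=7 y=7 z=9. PCs: A@4 B@3 C@3
Step 11: thread C executes C4 (y = y * 3). Shared: x=7 y=21 z=9. PCs: A@4 B@3 C@4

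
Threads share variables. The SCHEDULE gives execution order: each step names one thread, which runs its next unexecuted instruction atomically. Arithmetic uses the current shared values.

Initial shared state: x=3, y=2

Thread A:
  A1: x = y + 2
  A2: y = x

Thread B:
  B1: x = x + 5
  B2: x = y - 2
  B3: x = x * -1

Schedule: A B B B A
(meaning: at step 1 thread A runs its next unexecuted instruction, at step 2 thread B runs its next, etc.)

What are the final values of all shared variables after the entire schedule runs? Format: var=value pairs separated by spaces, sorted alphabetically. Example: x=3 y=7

Step 1: thread A executes A1 (x = y + 2). Shared: x=4 y=2. PCs: A@1 B@0
Step 2: thread B executes B1 (x = x + 5). Shared: x=9 y=2. PCs: A@1 B@1
Step 3: thread B executes B2 (x = y - 2). Shared: x=0 y=2. PCs: A@1 B@2
Step 4: thread B executes B3 (x = x * -1). Shared: x=0 y=2. PCs: A@1 B@3
Step 5: thread A executes A2 (y = x). Shared: x=0 y=0. PCs: A@2 B@3

Answer: x=0 y=0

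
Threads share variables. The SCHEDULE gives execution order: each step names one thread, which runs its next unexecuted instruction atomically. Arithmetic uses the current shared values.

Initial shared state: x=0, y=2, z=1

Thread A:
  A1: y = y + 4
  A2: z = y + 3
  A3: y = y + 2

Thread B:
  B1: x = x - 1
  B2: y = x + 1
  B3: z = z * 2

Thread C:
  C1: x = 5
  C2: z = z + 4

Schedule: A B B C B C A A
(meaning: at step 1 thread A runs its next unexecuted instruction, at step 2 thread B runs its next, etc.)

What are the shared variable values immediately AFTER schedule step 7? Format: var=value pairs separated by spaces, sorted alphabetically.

Step 1: thread A executes A1 (y = y + 4). Shared: x=0 y=6 z=1. PCs: A@1 B@0 C@0
Step 2: thread B executes B1 (x = x - 1). Shared: x=-1 y=6 z=1. PCs: A@1 B@1 C@0
Step 3: thread B executes B2 (y = x + 1). Shared: x=-1 y=0 z=1. PCs: A@1 B@2 C@0
Step 4: thread C executes C1 (x = 5). Shared: x=5 y=0 z=1. PCs: A@1 B@2 C@1
Step 5: thread B executes B3 (z = z * 2). Shared: x=5 y=0 z=2. PCs: A@1 B@3 C@1
Step 6: thread C executes C2 (z = z + 4). Shared: x=5 y=0 z=6. PCs: A@1 B@3 C@2
Step 7: thread A executes A2 (z = y + 3). Shared: x=5 y=0 z=3. PCs: A@2 B@3 C@2

Answer: x=5 y=0 z=3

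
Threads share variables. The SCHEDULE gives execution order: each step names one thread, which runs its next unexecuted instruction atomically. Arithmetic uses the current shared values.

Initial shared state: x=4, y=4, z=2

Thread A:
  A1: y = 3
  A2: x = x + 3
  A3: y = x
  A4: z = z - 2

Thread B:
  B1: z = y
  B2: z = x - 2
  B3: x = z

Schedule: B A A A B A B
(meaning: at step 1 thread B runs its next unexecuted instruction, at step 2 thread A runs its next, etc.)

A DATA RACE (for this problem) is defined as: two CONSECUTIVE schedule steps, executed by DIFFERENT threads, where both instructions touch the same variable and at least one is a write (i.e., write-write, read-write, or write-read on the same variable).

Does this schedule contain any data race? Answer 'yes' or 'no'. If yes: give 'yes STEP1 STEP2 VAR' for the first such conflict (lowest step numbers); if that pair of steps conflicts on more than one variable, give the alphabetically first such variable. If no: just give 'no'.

Answer: yes 1 2 y

Derivation:
Steps 1,2: B(z = y) vs A(y = 3). RACE on y (R-W).
Steps 2,3: same thread (A). No race.
Steps 3,4: same thread (A). No race.
Steps 4,5: A(r=x,w=y) vs B(r=x,w=z). No conflict.
Steps 5,6: B(z = x - 2) vs A(z = z - 2). RACE on z (W-W).
Steps 6,7: A(z = z - 2) vs B(x = z). RACE on z (W-R).
First conflict at steps 1,2.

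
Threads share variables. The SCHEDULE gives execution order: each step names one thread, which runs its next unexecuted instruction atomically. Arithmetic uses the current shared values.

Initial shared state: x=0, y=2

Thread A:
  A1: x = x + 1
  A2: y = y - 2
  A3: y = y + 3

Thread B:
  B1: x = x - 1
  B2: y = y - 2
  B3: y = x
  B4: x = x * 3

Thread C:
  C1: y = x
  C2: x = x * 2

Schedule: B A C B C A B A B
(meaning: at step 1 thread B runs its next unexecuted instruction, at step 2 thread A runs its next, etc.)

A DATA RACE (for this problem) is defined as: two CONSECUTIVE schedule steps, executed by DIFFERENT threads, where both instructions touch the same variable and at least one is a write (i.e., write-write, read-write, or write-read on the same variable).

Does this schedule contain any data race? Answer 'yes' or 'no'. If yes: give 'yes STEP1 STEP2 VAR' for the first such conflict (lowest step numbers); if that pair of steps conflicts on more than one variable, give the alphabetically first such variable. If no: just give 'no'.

Steps 1,2: B(x = x - 1) vs A(x = x + 1). RACE on x (W-W).
Steps 2,3: A(x = x + 1) vs C(y = x). RACE on x (W-R).
Steps 3,4: C(y = x) vs B(y = y - 2). RACE on y (W-W).
Steps 4,5: B(r=y,w=y) vs C(r=x,w=x). No conflict.
Steps 5,6: C(r=x,w=x) vs A(r=y,w=y). No conflict.
Steps 6,7: A(y = y - 2) vs B(y = x). RACE on y (W-W).
Steps 7,8: B(y = x) vs A(y = y + 3). RACE on y (W-W).
Steps 8,9: A(r=y,w=y) vs B(r=x,w=x). No conflict.
First conflict at steps 1,2.

Answer: yes 1 2 x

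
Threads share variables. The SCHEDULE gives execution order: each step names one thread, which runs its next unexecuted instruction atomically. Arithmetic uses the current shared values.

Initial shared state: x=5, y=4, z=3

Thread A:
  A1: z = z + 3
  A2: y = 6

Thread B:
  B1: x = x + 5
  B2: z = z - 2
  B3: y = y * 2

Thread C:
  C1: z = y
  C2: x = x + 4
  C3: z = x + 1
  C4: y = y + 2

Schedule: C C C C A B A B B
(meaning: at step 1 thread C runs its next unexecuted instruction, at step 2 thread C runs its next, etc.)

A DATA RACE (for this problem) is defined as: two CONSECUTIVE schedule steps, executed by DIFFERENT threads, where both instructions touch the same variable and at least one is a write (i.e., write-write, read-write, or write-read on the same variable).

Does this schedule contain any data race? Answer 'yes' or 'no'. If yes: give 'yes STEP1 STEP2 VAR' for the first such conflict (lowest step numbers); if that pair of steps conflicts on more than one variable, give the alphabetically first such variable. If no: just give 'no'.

Steps 1,2: same thread (C). No race.
Steps 2,3: same thread (C). No race.
Steps 3,4: same thread (C). No race.
Steps 4,5: C(r=y,w=y) vs A(r=z,w=z). No conflict.
Steps 5,6: A(r=z,w=z) vs B(r=x,w=x). No conflict.
Steps 6,7: B(r=x,w=x) vs A(r=-,w=y). No conflict.
Steps 7,8: A(r=-,w=y) vs B(r=z,w=z). No conflict.
Steps 8,9: same thread (B). No race.

Answer: no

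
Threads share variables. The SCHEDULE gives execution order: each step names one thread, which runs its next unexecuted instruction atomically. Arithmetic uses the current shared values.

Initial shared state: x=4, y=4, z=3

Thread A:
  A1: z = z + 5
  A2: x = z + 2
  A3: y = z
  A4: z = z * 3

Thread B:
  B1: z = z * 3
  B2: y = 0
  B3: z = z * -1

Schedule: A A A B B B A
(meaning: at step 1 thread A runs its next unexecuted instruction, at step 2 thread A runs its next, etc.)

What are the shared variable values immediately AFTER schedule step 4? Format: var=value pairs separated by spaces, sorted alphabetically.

Step 1: thread A executes A1 (z = z + 5). Shared: x=4 y=4 z=8. PCs: A@1 B@0
Step 2: thread A executes A2 (x = z + 2). Shared: x=10 y=4 z=8. PCs: A@2 B@0
Step 3: thread A executes A3 (y = z). Shared: x=10 y=8 z=8. PCs: A@3 B@0
Step 4: thread B executes B1 (z = z * 3). Shared: x=10 y=8 z=24. PCs: A@3 B@1

Answer: x=10 y=8 z=24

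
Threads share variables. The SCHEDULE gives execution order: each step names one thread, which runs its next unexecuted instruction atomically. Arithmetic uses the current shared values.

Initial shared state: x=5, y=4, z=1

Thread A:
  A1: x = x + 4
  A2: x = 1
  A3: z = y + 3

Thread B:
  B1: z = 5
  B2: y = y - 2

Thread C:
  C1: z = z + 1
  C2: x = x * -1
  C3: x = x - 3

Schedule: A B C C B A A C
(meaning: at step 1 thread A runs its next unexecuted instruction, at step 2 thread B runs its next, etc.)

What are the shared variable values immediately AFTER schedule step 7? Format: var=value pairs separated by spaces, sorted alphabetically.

Answer: x=1 y=2 z=5

Derivation:
Step 1: thread A executes A1 (x = x + 4). Shared: x=9 y=4 z=1. PCs: A@1 B@0 C@0
Step 2: thread B executes B1 (z = 5). Shared: x=9 y=4 z=5. PCs: A@1 B@1 C@0
Step 3: thread C executes C1 (z = z + 1). Shared: x=9 y=4 z=6. PCs: A@1 B@1 C@1
Step 4: thread C executes C2 (x = x * -1). Shared: x=-9 y=4 z=6. PCs: A@1 B@1 C@2
Step 5: thread B executes B2 (y = y - 2). Shared: x=-9 y=2 z=6. PCs: A@1 B@2 C@2
Step 6: thread A executes A2 (x = 1). Shared: x=1 y=2 z=6. PCs: A@2 B@2 C@2
Step 7: thread A executes A3 (z = y + 3). Shared: x=1 y=2 z=5. PCs: A@3 B@2 C@2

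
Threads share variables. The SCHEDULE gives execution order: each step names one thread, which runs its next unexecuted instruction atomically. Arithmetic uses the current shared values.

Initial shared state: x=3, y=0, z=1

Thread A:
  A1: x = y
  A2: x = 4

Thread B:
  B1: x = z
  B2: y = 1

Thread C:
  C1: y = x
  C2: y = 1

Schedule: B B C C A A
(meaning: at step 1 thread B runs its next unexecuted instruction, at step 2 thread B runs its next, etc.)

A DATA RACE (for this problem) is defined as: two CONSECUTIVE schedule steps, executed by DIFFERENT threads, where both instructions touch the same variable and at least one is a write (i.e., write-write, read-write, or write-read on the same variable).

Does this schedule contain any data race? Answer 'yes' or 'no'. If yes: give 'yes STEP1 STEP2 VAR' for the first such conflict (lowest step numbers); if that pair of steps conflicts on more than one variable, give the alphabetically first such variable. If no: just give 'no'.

Steps 1,2: same thread (B). No race.
Steps 2,3: B(y = 1) vs C(y = x). RACE on y (W-W).
Steps 3,4: same thread (C). No race.
Steps 4,5: C(y = 1) vs A(x = y). RACE on y (W-R).
Steps 5,6: same thread (A). No race.
First conflict at steps 2,3.

Answer: yes 2 3 y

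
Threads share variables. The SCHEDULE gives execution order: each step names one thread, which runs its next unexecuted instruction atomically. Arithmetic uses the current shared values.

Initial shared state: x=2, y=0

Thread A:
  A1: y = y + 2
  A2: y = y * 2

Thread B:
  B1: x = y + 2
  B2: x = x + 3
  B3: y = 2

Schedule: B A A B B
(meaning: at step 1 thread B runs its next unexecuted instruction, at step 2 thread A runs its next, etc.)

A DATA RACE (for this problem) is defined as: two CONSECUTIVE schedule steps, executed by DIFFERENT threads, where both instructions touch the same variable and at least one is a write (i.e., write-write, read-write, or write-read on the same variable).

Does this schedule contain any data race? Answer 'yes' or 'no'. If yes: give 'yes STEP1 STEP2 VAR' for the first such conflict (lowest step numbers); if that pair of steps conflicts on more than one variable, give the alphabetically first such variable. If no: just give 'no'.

Answer: yes 1 2 y

Derivation:
Steps 1,2: B(x = y + 2) vs A(y = y + 2). RACE on y (R-W).
Steps 2,3: same thread (A). No race.
Steps 3,4: A(r=y,w=y) vs B(r=x,w=x). No conflict.
Steps 4,5: same thread (B). No race.
First conflict at steps 1,2.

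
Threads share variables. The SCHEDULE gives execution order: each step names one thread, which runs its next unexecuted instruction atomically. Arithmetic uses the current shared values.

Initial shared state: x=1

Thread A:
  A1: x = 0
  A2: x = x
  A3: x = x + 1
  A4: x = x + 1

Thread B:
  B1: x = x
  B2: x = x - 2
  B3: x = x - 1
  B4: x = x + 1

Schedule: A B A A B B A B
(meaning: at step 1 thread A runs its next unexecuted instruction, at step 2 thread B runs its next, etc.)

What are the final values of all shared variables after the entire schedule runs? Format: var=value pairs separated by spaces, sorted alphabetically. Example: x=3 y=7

Answer: x=0

Derivation:
Step 1: thread A executes A1 (x = 0). Shared: x=0. PCs: A@1 B@0
Step 2: thread B executes B1 (x = x). Shared: x=0. PCs: A@1 B@1
Step 3: thread A executes A2 (x = x). Shared: x=0. PCs: A@2 B@1
Step 4: thread A executes A3 (x = x + 1). Shared: x=1. PCs: A@3 B@1
Step 5: thread B executes B2 (x = x - 2). Shared: x=-1. PCs: A@3 B@2
Step 6: thread B executes B3 (x = x - 1). Shared: x=-2. PCs: A@3 B@3
Step 7: thread A executes A4 (x = x + 1). Shared: x=-1. PCs: A@4 B@3
Step 8: thread B executes B4 (x = x + 1). Shared: x=0. PCs: A@4 B@4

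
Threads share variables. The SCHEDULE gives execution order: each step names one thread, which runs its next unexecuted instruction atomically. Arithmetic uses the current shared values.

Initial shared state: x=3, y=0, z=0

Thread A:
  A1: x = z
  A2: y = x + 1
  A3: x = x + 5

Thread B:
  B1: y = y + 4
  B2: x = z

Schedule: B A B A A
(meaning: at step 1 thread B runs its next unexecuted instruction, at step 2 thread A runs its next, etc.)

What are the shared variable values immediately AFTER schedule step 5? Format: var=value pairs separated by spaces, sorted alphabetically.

Step 1: thread B executes B1 (y = y + 4). Shared: x=3 y=4 z=0. PCs: A@0 B@1
Step 2: thread A executes A1 (x = z). Shared: x=0 y=4 z=0. PCs: A@1 B@1
Step 3: thread B executes B2 (x = z). Shared: x=0 y=4 z=0. PCs: A@1 B@2
Step 4: thread A executes A2 (y = x + 1). Shared: x=0 y=1 z=0. PCs: A@2 B@2
Step 5: thread A executes A3 (x = x + 5). Shared: x=5 y=1 z=0. PCs: A@3 B@2

Answer: x=5 y=1 z=0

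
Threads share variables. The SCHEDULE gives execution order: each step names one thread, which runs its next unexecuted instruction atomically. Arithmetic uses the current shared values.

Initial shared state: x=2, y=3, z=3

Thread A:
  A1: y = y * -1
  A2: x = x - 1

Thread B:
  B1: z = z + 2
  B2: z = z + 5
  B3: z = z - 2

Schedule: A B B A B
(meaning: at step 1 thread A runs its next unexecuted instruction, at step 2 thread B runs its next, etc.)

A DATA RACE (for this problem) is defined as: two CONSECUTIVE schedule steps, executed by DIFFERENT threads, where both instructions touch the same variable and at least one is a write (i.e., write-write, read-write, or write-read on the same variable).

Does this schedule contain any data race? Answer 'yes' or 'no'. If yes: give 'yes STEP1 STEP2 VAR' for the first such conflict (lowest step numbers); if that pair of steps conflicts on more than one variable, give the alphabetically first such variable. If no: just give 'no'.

Answer: no

Derivation:
Steps 1,2: A(r=y,w=y) vs B(r=z,w=z). No conflict.
Steps 2,3: same thread (B). No race.
Steps 3,4: B(r=z,w=z) vs A(r=x,w=x). No conflict.
Steps 4,5: A(r=x,w=x) vs B(r=z,w=z). No conflict.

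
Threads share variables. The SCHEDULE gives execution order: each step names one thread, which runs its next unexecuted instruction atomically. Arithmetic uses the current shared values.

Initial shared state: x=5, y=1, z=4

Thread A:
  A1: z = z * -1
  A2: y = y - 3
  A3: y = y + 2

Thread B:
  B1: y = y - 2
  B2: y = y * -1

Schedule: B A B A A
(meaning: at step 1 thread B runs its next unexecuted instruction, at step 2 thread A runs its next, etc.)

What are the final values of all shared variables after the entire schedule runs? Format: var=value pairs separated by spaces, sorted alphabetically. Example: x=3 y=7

Step 1: thread B executes B1 (y = y - 2). Shared: x=5 y=-1 z=4. PCs: A@0 B@1
Step 2: thread A executes A1 (z = z * -1). Shared: x=5 y=-1 z=-4. PCs: A@1 B@1
Step 3: thread B executes B2 (y = y * -1). Shared: x=5 y=1 z=-4. PCs: A@1 B@2
Step 4: thread A executes A2 (y = y - 3). Shared: x=5 y=-2 z=-4. PCs: A@2 B@2
Step 5: thread A executes A3 (y = y + 2). Shared: x=5 y=0 z=-4. PCs: A@3 B@2

Answer: x=5 y=0 z=-4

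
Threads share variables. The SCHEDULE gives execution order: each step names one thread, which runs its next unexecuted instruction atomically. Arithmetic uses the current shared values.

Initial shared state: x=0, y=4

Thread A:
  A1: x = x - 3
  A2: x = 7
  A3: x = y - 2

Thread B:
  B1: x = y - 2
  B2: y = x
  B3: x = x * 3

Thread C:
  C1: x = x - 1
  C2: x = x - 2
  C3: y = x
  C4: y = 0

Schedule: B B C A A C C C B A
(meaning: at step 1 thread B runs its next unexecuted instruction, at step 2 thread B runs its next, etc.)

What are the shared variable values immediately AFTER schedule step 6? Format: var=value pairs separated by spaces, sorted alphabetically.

Step 1: thread B executes B1 (x = y - 2). Shared: x=2 y=4. PCs: A@0 B@1 C@0
Step 2: thread B executes B2 (y = x). Shared: x=2 y=2. PCs: A@0 B@2 C@0
Step 3: thread C executes C1 (x = x - 1). Shared: x=1 y=2. PCs: A@0 B@2 C@1
Step 4: thread A executes A1 (x = x - 3). Shared: x=-2 y=2. PCs: A@1 B@2 C@1
Step 5: thread A executes A2 (x = 7). Shared: x=7 y=2. PCs: A@2 B@2 C@1
Step 6: thread C executes C2 (x = x - 2). Shared: x=5 y=2. PCs: A@2 B@2 C@2

Answer: x=5 y=2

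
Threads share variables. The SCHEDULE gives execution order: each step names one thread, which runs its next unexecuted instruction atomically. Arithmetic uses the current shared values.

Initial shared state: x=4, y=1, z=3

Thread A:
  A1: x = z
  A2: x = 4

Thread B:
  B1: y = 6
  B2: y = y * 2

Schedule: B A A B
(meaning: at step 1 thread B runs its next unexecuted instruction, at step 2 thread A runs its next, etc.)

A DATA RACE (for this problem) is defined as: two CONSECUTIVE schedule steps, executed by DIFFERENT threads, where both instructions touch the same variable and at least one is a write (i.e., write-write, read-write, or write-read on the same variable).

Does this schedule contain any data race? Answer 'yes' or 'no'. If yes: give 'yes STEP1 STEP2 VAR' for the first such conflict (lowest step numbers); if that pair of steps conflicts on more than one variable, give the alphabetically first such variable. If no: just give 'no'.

Steps 1,2: B(r=-,w=y) vs A(r=z,w=x). No conflict.
Steps 2,3: same thread (A). No race.
Steps 3,4: A(r=-,w=x) vs B(r=y,w=y). No conflict.

Answer: no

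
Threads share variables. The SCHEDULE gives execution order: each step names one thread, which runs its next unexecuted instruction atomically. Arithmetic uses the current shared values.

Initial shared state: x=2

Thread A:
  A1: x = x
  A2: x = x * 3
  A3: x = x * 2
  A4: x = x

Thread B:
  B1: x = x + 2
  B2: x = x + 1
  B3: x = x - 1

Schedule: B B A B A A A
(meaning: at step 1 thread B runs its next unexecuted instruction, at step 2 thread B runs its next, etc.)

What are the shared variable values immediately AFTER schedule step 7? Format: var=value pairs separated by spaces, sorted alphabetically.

Answer: x=24

Derivation:
Step 1: thread B executes B1 (x = x + 2). Shared: x=4. PCs: A@0 B@1
Step 2: thread B executes B2 (x = x + 1). Shared: x=5. PCs: A@0 B@2
Step 3: thread A executes A1 (x = x). Shared: x=5. PCs: A@1 B@2
Step 4: thread B executes B3 (x = x - 1). Shared: x=4. PCs: A@1 B@3
Step 5: thread A executes A2 (x = x * 3). Shared: x=12. PCs: A@2 B@3
Step 6: thread A executes A3 (x = x * 2). Shared: x=24. PCs: A@3 B@3
Step 7: thread A executes A4 (x = x). Shared: x=24. PCs: A@4 B@3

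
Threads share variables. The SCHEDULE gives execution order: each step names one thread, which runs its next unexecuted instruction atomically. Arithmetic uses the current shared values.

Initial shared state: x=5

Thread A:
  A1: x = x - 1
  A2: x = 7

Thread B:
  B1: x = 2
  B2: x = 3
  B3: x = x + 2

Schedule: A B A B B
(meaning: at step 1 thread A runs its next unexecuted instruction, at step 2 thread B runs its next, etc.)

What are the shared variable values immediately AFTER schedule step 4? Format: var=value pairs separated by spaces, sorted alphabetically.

Step 1: thread A executes A1 (x = x - 1). Shared: x=4. PCs: A@1 B@0
Step 2: thread B executes B1 (x = 2). Shared: x=2. PCs: A@1 B@1
Step 3: thread A executes A2 (x = 7). Shared: x=7. PCs: A@2 B@1
Step 4: thread B executes B2 (x = 3). Shared: x=3. PCs: A@2 B@2

Answer: x=3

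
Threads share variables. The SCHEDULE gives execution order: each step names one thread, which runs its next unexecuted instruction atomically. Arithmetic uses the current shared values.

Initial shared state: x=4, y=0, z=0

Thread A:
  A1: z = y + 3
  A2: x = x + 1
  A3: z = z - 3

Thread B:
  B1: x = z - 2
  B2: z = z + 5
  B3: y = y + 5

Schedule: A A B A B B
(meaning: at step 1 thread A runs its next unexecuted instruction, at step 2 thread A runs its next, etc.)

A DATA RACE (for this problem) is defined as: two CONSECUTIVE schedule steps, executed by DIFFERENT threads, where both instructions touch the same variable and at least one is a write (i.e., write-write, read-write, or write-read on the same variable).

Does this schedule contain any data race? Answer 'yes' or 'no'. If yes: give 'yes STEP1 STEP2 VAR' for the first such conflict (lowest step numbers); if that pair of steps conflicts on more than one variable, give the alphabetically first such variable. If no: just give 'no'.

Answer: yes 2 3 x

Derivation:
Steps 1,2: same thread (A). No race.
Steps 2,3: A(x = x + 1) vs B(x = z - 2). RACE on x (W-W).
Steps 3,4: B(x = z - 2) vs A(z = z - 3). RACE on z (R-W).
Steps 4,5: A(z = z - 3) vs B(z = z + 5). RACE on z (W-W).
Steps 5,6: same thread (B). No race.
First conflict at steps 2,3.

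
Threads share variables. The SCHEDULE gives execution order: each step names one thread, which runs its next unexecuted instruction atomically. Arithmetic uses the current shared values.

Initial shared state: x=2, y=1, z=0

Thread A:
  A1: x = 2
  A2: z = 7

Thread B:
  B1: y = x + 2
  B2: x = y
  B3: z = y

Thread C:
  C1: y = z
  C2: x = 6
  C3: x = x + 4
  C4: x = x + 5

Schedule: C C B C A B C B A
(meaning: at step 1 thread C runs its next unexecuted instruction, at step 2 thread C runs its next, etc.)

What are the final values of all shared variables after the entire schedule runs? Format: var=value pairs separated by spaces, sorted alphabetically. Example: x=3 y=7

Answer: x=13 y=8 z=7

Derivation:
Step 1: thread C executes C1 (y = z). Shared: x=2 y=0 z=0. PCs: A@0 B@0 C@1
Step 2: thread C executes C2 (x = 6). Shared: x=6 y=0 z=0. PCs: A@0 B@0 C@2
Step 3: thread B executes B1 (y = x + 2). Shared: x=6 y=8 z=0. PCs: A@0 B@1 C@2
Step 4: thread C executes C3 (x = x + 4). Shared: x=10 y=8 z=0. PCs: A@0 B@1 C@3
Step 5: thread A executes A1 (x = 2). Shared: x=2 y=8 z=0. PCs: A@1 B@1 C@3
Step 6: thread B executes B2 (x = y). Shared: x=8 y=8 z=0. PCs: A@1 B@2 C@3
Step 7: thread C executes C4 (x = x + 5). Shared: x=13 y=8 z=0. PCs: A@1 B@2 C@4
Step 8: thread B executes B3 (z = y). Shared: x=13 y=8 z=8. PCs: A@1 B@3 C@4
Step 9: thread A executes A2 (z = 7). Shared: x=13 y=8 z=7. PCs: A@2 B@3 C@4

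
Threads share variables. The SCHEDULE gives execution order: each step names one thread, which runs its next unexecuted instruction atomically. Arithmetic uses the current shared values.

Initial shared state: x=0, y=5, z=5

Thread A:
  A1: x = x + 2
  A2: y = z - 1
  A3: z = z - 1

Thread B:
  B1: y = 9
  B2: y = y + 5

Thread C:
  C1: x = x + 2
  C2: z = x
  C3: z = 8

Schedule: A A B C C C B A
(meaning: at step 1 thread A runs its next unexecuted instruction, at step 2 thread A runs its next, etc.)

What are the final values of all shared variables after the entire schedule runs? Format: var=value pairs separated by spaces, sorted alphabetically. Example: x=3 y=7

Answer: x=4 y=14 z=7

Derivation:
Step 1: thread A executes A1 (x = x + 2). Shared: x=2 y=5 z=5. PCs: A@1 B@0 C@0
Step 2: thread A executes A2 (y = z - 1). Shared: x=2 y=4 z=5. PCs: A@2 B@0 C@0
Step 3: thread B executes B1 (y = 9). Shared: x=2 y=9 z=5. PCs: A@2 B@1 C@0
Step 4: thread C executes C1 (x = x + 2). Shared: x=4 y=9 z=5. PCs: A@2 B@1 C@1
Step 5: thread C executes C2 (z = x). Shared: x=4 y=9 z=4. PCs: A@2 B@1 C@2
Step 6: thread C executes C3 (z = 8). Shared: x=4 y=9 z=8. PCs: A@2 B@1 C@3
Step 7: thread B executes B2 (y = y + 5). Shared: x=4 y=14 z=8. PCs: A@2 B@2 C@3
Step 8: thread A executes A3 (z = z - 1). Shared: x=4 y=14 z=7. PCs: A@3 B@2 C@3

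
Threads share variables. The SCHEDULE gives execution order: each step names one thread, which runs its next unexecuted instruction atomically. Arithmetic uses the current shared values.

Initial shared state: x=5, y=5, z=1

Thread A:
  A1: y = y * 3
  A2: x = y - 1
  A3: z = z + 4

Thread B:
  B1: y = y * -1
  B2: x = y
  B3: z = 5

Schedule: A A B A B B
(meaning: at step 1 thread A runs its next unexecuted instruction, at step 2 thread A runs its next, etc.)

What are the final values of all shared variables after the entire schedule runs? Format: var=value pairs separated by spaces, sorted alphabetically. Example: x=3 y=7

Step 1: thread A executes A1 (y = y * 3). Shared: x=5 y=15 z=1. PCs: A@1 B@0
Step 2: thread A executes A2 (x = y - 1). Shared: x=14 y=15 z=1. PCs: A@2 B@0
Step 3: thread B executes B1 (y = y * -1). Shared: x=14 y=-15 z=1. PCs: A@2 B@1
Step 4: thread A executes A3 (z = z + 4). Shared: x=14 y=-15 z=5. PCs: A@3 B@1
Step 5: thread B executes B2 (x = y). Shared: x=-15 y=-15 z=5. PCs: A@3 B@2
Step 6: thread B executes B3 (z = 5). Shared: x=-15 y=-15 z=5. PCs: A@3 B@3

Answer: x=-15 y=-15 z=5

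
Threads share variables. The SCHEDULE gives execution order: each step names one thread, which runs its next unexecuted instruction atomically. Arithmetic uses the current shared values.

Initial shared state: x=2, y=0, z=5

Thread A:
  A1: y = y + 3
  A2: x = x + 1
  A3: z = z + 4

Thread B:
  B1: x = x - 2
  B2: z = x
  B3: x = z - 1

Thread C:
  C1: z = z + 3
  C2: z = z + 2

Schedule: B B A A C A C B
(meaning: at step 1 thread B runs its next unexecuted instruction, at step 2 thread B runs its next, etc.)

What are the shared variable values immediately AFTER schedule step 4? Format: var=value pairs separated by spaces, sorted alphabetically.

Answer: x=1 y=3 z=0

Derivation:
Step 1: thread B executes B1 (x = x - 2). Shared: x=0 y=0 z=5. PCs: A@0 B@1 C@0
Step 2: thread B executes B2 (z = x). Shared: x=0 y=0 z=0. PCs: A@0 B@2 C@0
Step 3: thread A executes A1 (y = y + 3). Shared: x=0 y=3 z=0. PCs: A@1 B@2 C@0
Step 4: thread A executes A2 (x = x + 1). Shared: x=1 y=3 z=0. PCs: A@2 B@2 C@0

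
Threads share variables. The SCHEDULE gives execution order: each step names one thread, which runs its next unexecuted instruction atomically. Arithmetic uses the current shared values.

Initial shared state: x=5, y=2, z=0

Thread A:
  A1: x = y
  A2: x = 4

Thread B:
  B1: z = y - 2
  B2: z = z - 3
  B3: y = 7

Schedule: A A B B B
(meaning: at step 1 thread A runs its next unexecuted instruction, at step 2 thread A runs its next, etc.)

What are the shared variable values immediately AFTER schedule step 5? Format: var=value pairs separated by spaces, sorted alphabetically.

Step 1: thread A executes A1 (x = y). Shared: x=2 y=2 z=0. PCs: A@1 B@0
Step 2: thread A executes A2 (x = 4). Shared: x=4 y=2 z=0. PCs: A@2 B@0
Step 3: thread B executes B1 (z = y - 2). Shared: x=4 y=2 z=0. PCs: A@2 B@1
Step 4: thread B executes B2 (z = z - 3). Shared: x=4 y=2 z=-3. PCs: A@2 B@2
Step 5: thread B executes B3 (y = 7). Shared: x=4 y=7 z=-3. PCs: A@2 B@3

Answer: x=4 y=7 z=-3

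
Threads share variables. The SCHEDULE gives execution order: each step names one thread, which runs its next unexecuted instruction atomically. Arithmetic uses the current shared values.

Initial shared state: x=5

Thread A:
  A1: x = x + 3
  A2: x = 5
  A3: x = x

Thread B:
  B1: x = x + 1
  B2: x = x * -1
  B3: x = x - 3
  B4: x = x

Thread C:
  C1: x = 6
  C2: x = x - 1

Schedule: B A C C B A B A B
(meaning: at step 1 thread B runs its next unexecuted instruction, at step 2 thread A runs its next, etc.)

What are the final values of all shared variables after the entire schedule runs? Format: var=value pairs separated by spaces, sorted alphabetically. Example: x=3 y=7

Step 1: thread B executes B1 (x = x + 1). Shared: x=6. PCs: A@0 B@1 C@0
Step 2: thread A executes A1 (x = x + 3). Shared: x=9. PCs: A@1 B@1 C@0
Step 3: thread C executes C1 (x = 6). Shared: x=6. PCs: A@1 B@1 C@1
Step 4: thread C executes C2 (x = x - 1). Shared: x=5. PCs: A@1 B@1 C@2
Step 5: thread B executes B2 (x = x * -1). Shared: x=-5. PCs: A@1 B@2 C@2
Step 6: thread A executes A2 (x = 5). Shared: x=5. PCs: A@2 B@2 C@2
Step 7: thread B executes B3 (x = x - 3). Shared: x=2. PCs: A@2 B@3 C@2
Step 8: thread A executes A3 (x = x). Shared: x=2. PCs: A@3 B@3 C@2
Step 9: thread B executes B4 (x = x). Shared: x=2. PCs: A@3 B@4 C@2

Answer: x=2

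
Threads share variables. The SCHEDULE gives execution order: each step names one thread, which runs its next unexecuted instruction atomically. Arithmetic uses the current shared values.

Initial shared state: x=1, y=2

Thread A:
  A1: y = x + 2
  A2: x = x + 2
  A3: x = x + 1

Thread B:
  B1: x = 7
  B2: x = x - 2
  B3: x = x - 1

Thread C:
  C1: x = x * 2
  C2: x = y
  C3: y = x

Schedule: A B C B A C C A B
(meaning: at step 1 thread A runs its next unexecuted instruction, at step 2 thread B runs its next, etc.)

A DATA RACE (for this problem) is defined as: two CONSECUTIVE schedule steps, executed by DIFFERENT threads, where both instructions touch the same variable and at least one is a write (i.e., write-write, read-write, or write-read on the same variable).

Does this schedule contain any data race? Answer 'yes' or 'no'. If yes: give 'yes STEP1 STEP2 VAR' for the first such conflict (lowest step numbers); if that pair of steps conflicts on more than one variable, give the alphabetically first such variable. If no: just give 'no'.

Answer: yes 1 2 x

Derivation:
Steps 1,2: A(y = x + 2) vs B(x = 7). RACE on x (R-W).
Steps 2,3: B(x = 7) vs C(x = x * 2). RACE on x (W-W).
Steps 3,4: C(x = x * 2) vs B(x = x - 2). RACE on x (W-W).
Steps 4,5: B(x = x - 2) vs A(x = x + 2). RACE on x (W-W).
Steps 5,6: A(x = x + 2) vs C(x = y). RACE on x (W-W).
Steps 6,7: same thread (C). No race.
Steps 7,8: C(y = x) vs A(x = x + 1). RACE on x (R-W).
Steps 8,9: A(x = x + 1) vs B(x = x - 1). RACE on x (W-W).
First conflict at steps 1,2.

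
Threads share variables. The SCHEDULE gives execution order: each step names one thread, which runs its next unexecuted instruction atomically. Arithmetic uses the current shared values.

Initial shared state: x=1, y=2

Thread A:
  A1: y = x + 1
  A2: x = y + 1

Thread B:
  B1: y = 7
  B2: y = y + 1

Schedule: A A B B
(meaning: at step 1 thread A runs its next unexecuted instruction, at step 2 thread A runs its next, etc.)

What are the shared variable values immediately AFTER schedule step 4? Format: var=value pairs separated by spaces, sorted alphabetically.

Step 1: thread A executes A1 (y = x + 1). Shared: x=1 y=2. PCs: A@1 B@0
Step 2: thread A executes A2 (x = y + 1). Shared: x=3 y=2. PCs: A@2 B@0
Step 3: thread B executes B1 (y = 7). Shared: x=3 y=7. PCs: A@2 B@1
Step 4: thread B executes B2 (y = y + 1). Shared: x=3 y=8. PCs: A@2 B@2

Answer: x=3 y=8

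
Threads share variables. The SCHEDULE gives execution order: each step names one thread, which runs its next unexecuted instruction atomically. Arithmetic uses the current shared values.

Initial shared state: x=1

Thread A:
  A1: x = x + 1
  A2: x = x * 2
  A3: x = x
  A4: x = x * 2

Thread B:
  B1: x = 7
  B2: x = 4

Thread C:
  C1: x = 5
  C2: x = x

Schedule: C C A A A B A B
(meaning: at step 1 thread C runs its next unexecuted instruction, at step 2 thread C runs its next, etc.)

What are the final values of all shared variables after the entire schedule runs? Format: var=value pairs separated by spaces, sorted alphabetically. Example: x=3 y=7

Step 1: thread C executes C1 (x = 5). Shared: x=5. PCs: A@0 B@0 C@1
Step 2: thread C executes C2 (x = x). Shared: x=5. PCs: A@0 B@0 C@2
Step 3: thread A executes A1 (x = x + 1). Shared: x=6. PCs: A@1 B@0 C@2
Step 4: thread A executes A2 (x = x * 2). Shared: x=12. PCs: A@2 B@0 C@2
Step 5: thread A executes A3 (x = x). Shared: x=12. PCs: A@3 B@0 C@2
Step 6: thread B executes B1 (x = 7). Shared: x=7. PCs: A@3 B@1 C@2
Step 7: thread A executes A4 (x = x * 2). Shared: x=14. PCs: A@4 B@1 C@2
Step 8: thread B executes B2 (x = 4). Shared: x=4. PCs: A@4 B@2 C@2

Answer: x=4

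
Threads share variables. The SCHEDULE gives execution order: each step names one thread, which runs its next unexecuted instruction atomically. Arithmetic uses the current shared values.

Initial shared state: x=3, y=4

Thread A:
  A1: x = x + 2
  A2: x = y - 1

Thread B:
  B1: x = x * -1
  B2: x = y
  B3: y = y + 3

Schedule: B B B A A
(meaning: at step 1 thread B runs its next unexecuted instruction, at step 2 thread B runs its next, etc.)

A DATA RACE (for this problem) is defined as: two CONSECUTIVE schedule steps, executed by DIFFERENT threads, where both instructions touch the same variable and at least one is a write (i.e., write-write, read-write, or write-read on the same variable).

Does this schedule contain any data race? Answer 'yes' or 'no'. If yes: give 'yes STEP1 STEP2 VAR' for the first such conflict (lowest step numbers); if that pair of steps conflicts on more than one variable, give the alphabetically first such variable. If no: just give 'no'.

Answer: no

Derivation:
Steps 1,2: same thread (B). No race.
Steps 2,3: same thread (B). No race.
Steps 3,4: B(r=y,w=y) vs A(r=x,w=x). No conflict.
Steps 4,5: same thread (A). No race.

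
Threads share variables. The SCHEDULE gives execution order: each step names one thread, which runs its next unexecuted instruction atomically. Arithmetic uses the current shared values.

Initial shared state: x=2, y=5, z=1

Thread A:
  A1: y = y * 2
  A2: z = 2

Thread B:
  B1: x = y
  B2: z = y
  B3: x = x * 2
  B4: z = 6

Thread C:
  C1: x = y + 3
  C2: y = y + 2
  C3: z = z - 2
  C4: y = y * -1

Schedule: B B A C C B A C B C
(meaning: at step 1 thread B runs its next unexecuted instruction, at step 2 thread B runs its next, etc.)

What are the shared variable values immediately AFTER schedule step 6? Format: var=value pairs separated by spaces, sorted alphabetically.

Answer: x=26 y=12 z=5

Derivation:
Step 1: thread B executes B1 (x = y). Shared: x=5 y=5 z=1. PCs: A@0 B@1 C@0
Step 2: thread B executes B2 (z = y). Shared: x=5 y=5 z=5. PCs: A@0 B@2 C@0
Step 3: thread A executes A1 (y = y * 2). Shared: x=5 y=10 z=5. PCs: A@1 B@2 C@0
Step 4: thread C executes C1 (x = y + 3). Shared: x=13 y=10 z=5. PCs: A@1 B@2 C@1
Step 5: thread C executes C2 (y = y + 2). Shared: x=13 y=12 z=5. PCs: A@1 B@2 C@2
Step 6: thread B executes B3 (x = x * 2). Shared: x=26 y=12 z=5. PCs: A@1 B@3 C@2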